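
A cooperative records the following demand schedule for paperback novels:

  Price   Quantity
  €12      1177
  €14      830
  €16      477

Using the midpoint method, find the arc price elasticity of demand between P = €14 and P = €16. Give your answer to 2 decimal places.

-4.05

At P = 14, Q = 830; at P = 16, Q = 477.
ΔQ = -353, ΔP = 2. Midpoints: P̄ = 15.00, Q̄ = 653.5.
ε = (ΔQ/ΔP)(P̄/Q̄) = (-353/2)(15.00/653.5).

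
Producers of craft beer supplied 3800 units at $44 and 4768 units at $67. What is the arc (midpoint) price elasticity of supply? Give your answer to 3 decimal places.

ΔQ = 4768 − 3800 = 968; ΔP = 67 − 44 = 23.
Midpoints: P̄ = 55.50, Q̄ = 4284.0.
ε_s = (ΔQ/ΔP)(P̄/Q̄) = (968/23)(55.50/4284.0).

0.545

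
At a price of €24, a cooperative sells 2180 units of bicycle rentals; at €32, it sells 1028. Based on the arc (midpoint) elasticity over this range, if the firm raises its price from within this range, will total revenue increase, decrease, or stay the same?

decrease

Arc ε = (-1152/8)(28.00/1604.0) ≈ -2.514.
|ε| = 2.51 > 1, so demand is elastic. A price rise therefore reduces total revenue.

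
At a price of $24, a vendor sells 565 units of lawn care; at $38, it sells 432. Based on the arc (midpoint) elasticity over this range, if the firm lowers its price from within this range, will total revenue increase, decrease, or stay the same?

Arc ε = (-133/14)(31.00/498.5) ≈ -0.591.
|ε| = 0.59 < 1, so demand is inelastic. A price cut therefore reduces total revenue.

decrease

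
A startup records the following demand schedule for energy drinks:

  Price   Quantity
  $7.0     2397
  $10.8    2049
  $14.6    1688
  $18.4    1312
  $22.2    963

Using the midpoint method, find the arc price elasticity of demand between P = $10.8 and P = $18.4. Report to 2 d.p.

-0.84

At P = 10.8, Q = 2049; at P = 18.4, Q = 1312.
ΔQ = -737, ΔP = 7.6. Midpoints: P̄ = 14.60, Q̄ = 1680.5.
ε = (ΔQ/ΔP)(P̄/Q̄) = (-737/7.6)(14.60/1680.5).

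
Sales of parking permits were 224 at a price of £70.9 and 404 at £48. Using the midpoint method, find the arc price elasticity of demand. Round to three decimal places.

ΔQ = 404 − 224 = 180; ΔP = 48 − 70.9 = -22.9.
Midpoints: P̄ = 59.45, Q̄ = 314.0.
ε = (ΔQ/ΔP)(P̄/Q̄) = (180/-22.9)(59.45/314.0).

-1.488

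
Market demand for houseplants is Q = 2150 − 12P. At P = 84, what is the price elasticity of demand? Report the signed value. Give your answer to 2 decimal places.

At P = 84, Q = 1142.
dQ/dP = −12.
ε = (dQ/dP)(P/Q) = (-12)(84/1142).

-0.88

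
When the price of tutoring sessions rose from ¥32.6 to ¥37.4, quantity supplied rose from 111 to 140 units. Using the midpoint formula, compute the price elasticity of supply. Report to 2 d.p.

ΔQ = 140 − 111 = 29; ΔP = 37.4 − 32.6 = 4.8.
Midpoints: P̄ = 35.00, Q̄ = 125.5.
ε_s = (ΔQ/ΔP)(P̄/Q̄) = (29/4.8)(35.00/125.5).

1.68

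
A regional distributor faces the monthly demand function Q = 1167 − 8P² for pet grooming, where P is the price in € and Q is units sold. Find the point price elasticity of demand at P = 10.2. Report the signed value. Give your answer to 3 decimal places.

At P = 10.2, Q = 334.680.
dQ/dP = −16P = -163.200.
ε = (dQ/dP)(P/Q) = (-163.200)(10.2/334.680).
|ε| > 1, so demand is elastic at this price.

-4.974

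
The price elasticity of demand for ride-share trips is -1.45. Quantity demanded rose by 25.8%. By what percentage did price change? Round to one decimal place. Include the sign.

%ΔP ≈ %ΔQ / ε = (25.8%)/(-1.45) = -17.79%.

-17.8%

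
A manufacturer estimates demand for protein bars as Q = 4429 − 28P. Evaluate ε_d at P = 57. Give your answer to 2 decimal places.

-0.56

At P = 57, Q = 2833.
dQ/dP = −28.
ε = (dQ/dP)(P/Q) = (-28)(57/2833).
|ε| < 1, so demand is inelastic at this price.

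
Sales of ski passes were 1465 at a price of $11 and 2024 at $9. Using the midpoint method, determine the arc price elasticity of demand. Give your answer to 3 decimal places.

ΔQ = 2024 − 1465 = 559; ΔP = 9 − 11 = -2.
Midpoints: P̄ = 10.00, Q̄ = 1744.5.
ε = (ΔQ/ΔP)(P̄/Q̄) = (559/-2)(10.00/1744.5).

-1.602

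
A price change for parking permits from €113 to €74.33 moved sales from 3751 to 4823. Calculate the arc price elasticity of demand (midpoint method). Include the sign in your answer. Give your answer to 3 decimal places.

ΔQ = 4823 − 3751 = 1072; ΔP = 74.33 − 113 = -38.67.
Midpoints: P̄ = 93.66, Q̄ = 4287.0.
ε = (ΔQ/ΔP)(P̄/Q̄) = (1072/-38.67)(93.66/4287.0).

-0.606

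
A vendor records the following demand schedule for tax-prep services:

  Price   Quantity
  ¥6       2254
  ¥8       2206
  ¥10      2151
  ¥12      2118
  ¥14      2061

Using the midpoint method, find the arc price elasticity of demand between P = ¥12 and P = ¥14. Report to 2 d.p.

At P = 12, Q = 2118; at P = 14, Q = 2061.
ΔQ = -57, ΔP = 2. Midpoints: P̄ = 13.00, Q̄ = 2089.5.
ε = (ΔQ/ΔP)(P̄/Q̄) = (-57/2)(13.00/2089.5).

-0.18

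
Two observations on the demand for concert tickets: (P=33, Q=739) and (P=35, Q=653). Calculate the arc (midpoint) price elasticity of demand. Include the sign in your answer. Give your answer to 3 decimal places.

-2.101

ΔQ = 653 − 739 = -86; ΔP = 35 − 33 = 2.
Midpoints: P̄ = 34.00, Q̄ = 696.0.
ε = (ΔQ/ΔP)(P̄/Q̄) = (-86/2)(34.00/696.0).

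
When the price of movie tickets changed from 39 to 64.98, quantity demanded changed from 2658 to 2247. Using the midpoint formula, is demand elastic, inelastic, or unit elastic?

inelastic

Arc ε ≈ -0.335.
|ε| = 0.34 < 1.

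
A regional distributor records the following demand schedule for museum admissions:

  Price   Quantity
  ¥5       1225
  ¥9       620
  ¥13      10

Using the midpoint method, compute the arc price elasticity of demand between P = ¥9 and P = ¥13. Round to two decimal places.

-5.33

At P = 9, Q = 620; at P = 13, Q = 10.
ΔQ = -610, ΔP = 4. Midpoints: P̄ = 11.00, Q̄ = 315.0.
ε = (ΔQ/ΔP)(P̄/Q̄) = (-610/4)(11.00/315.0).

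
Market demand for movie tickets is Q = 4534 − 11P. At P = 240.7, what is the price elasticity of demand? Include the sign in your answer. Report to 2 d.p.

-1.40

At P = 240.7, Q = 1886.300.
dQ/dP = −11.
ε = (dQ/dP)(P/Q) = (-11)(240.7/1886.300).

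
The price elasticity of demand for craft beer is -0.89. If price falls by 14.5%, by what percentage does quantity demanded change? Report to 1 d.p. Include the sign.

12.9%

%ΔQ ≈ ε × %ΔP = (-0.89)(-14.5%) = 12.90%.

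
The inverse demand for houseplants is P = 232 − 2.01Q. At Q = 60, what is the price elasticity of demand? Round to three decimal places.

-0.924

At Q = 60, P = 232 − 2.01(60) = 111.40.
dP/dQ = −2.01, so dQ/dP = 1/(−2.01) = -0.498.
ε = (dQ/dP)(P/Q) = (-0.498)(111.40/60).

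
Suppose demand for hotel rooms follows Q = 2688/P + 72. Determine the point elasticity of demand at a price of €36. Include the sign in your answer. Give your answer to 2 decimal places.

-0.51

At P = 36, Q = 146.667.
dQ/dP = −2688/P² = -2.074.
ε = (dQ/dP)(P/Q) = (-2.074)(36/146.667).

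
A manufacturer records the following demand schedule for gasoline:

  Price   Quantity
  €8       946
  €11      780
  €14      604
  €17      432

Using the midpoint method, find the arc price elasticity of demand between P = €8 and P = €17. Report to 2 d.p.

-1.04

At P = 8, Q = 946; at P = 17, Q = 432.
ΔQ = -514, ΔP = 9. Midpoints: P̄ = 12.50, Q̄ = 689.0.
ε = (ΔQ/ΔP)(P̄/Q̄) = (-514/9)(12.50/689.0).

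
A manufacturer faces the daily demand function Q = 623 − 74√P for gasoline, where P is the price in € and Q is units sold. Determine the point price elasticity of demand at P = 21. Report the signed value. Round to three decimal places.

-0.597

At P = 21, Q = 283.889.
dQ/dP = −74/(2√P) = -8.074.
ε = (dQ/dP)(P/Q) = (-8.074)(21/283.889).
|ε| < 1, so demand is inelastic at this price.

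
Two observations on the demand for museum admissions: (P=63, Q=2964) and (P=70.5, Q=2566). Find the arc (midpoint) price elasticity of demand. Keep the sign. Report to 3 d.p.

-1.281

ΔQ = 2566 − 2964 = -398; ΔP = 70.5 − 63 = 7.5.
Midpoints: P̄ = 66.75, Q̄ = 2765.0.
ε = (ΔQ/ΔP)(P̄/Q̄) = (-398/7.5)(66.75/2765.0).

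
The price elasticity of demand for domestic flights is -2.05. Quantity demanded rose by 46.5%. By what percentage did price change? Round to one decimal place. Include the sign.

-22.7%

%ΔP ≈ %ΔQ / ε = (46.5%)/(-2.05) = -22.68%.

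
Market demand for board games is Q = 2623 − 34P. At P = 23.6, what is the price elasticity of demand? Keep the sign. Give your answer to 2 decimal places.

At P = 23.6, Q = 1820.600.
dQ/dP = −34.
ε = (dQ/dP)(P/Q) = (-34)(23.6/1820.600).
|ε| < 1, so demand is inelastic at this price.

-0.44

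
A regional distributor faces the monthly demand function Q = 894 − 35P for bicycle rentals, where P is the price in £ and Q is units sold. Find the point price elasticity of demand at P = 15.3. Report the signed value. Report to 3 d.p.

-1.494

At P = 15.3, Q = 358.500.
dQ/dP = −35.
ε = (dQ/dP)(P/Q) = (-35)(15.3/358.500).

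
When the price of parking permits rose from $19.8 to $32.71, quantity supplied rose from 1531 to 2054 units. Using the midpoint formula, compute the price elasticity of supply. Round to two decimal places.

ΔQ = 2054 − 1531 = 523; ΔP = 32.71 − 19.8 = 12.91.
Midpoints: P̄ = 26.26, Q̄ = 1792.5.
ε_s = (ΔQ/ΔP)(P̄/Q̄) = (523/12.91)(26.26/1792.5).

0.59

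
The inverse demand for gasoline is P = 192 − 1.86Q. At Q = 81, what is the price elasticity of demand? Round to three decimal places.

At Q = 81, P = 192 − 1.86(81) = 41.34.
dP/dQ = −1.86, so dQ/dP = 1/(−1.86) = -0.538.
ε = (dQ/dP)(P/Q) = (-0.538)(41.34/81).

-0.274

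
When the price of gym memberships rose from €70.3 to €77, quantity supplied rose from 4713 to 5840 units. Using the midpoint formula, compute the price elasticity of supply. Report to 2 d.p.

ΔQ = 5840 − 4713 = 1127; ΔP = 77 − 70.3 = 6.7.
Midpoints: P̄ = 73.65, Q̄ = 5276.5.
ε_s = (ΔQ/ΔP)(P̄/Q̄) = (1127/6.7)(73.65/5276.5).

2.35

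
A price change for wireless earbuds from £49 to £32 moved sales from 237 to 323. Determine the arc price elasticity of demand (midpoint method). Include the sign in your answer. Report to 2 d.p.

-0.73

ΔQ = 323 − 237 = 86; ΔP = 32 − 49 = -17.
Midpoints: P̄ = 40.50, Q̄ = 280.0.
ε = (ΔQ/ΔP)(P̄/Q̄) = (86/-17)(40.50/280.0).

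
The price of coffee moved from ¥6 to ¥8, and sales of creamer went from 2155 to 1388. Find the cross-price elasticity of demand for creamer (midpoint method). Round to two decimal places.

-1.52

ΔQ_x = 1388 − 2155 = -767; ΔP_y = 8 − 6 = 2.
Midpoints: P̄_y = 7.00, Q̄_x = 1771.5.
ε_xy = (ΔQ_x/ΔP_y)(P̄_y/Q̄_x) = (-767/2)(7.00/1771.5).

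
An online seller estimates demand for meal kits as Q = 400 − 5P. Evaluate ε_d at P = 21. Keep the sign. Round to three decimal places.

At P = 21, Q = 295.
dQ/dP = −5.
ε = (dQ/dP)(P/Q) = (-5)(21/295).

-0.356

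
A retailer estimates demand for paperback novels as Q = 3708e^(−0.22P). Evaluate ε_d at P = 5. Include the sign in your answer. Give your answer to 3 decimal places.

At P = 5, Q = 1234.286.
dQ/dP = −0.22·3708e^(−0.22P) = −0.22Q = -271.543.
ε = (dQ/dP)(P/Q) = (-271.543)(5/1234.286).
|ε| > 1, so demand is elastic at this price.

-1.100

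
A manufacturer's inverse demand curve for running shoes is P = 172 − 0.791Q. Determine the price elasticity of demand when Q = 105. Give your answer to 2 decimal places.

At Q = 105, P = 172 − 0.791(105) = 88.94.
dP/dQ = −0.791, so dQ/dP = 1/(−0.791) = -1.264.
ε = (dQ/dP)(P/Q) = (-1.264)(88.94/105).

-1.07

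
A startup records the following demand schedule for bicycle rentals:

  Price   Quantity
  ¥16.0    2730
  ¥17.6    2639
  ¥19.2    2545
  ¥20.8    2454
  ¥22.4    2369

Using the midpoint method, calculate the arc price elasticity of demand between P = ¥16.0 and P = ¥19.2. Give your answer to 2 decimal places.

At P = 16.0, Q = 2730; at P = 19.2, Q = 2545.
ΔQ = -185, ΔP = 3.2. Midpoints: P̄ = 17.60, Q̄ = 2637.5.
ε = (ΔQ/ΔP)(P̄/Q̄) = (-185/3.2)(17.60/2637.5).

-0.39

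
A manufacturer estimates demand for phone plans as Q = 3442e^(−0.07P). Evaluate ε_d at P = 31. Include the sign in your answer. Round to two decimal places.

-2.17

At P = 31, Q = 392.999.
dQ/dP = −0.07·3442e^(−0.07P) = −0.07Q = -27.510.
ε = (dQ/dP)(P/Q) = (-27.510)(31/392.999).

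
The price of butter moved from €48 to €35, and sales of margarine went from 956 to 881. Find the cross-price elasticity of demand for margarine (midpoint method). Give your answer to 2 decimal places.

0.26

ΔQ_x = 881 − 956 = -75; ΔP_y = 35 − 48 = -13.
Midpoints: P̄_y = 41.50, Q̄_x = 918.5.
ε_xy = (ΔQ_x/ΔP_y)(P̄_y/Q̄_x) = (-75/-13)(41.50/918.5).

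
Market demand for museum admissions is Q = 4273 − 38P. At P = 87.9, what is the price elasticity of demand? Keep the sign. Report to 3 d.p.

At P = 87.9, Q = 932.800.
dQ/dP = −38.
ε = (dQ/dP)(P/Q) = (-38)(87.9/932.800).

-3.581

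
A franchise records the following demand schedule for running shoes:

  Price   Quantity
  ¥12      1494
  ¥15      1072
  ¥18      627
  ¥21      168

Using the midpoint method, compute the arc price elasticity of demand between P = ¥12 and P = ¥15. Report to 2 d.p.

At P = 12, Q = 1494; at P = 15, Q = 1072.
ΔQ = -422, ΔP = 3. Midpoints: P̄ = 13.50, Q̄ = 1283.0.
ε = (ΔQ/ΔP)(P̄/Q̄) = (-422/3)(13.50/1283.0).

-1.48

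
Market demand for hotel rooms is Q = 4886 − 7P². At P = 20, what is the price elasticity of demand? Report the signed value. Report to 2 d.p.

-2.68

At P = 20, Q = 2086.
dQ/dP = −14P = -280.
ε = (dQ/dP)(P/Q) = (-280)(20/2086).
|ε| > 1, so demand is elastic at this price.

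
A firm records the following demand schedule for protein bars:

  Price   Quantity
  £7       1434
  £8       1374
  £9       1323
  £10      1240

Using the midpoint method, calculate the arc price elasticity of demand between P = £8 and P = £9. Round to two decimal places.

At P = 8, Q = 1374; at P = 9, Q = 1323.
ΔQ = -51, ΔP = 1. Midpoints: P̄ = 8.50, Q̄ = 1348.5.
ε = (ΔQ/ΔP)(P̄/Q̄) = (-51/1)(8.50/1348.5).

-0.32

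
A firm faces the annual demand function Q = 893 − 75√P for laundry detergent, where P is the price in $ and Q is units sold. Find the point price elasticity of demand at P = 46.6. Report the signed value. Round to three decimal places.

-0.672

At P = 46.6, Q = 381.019.
dQ/dP = −75/(2√P) = -5.493.
ε = (dQ/dP)(P/Q) = (-5.493)(46.6/381.019).
|ε| < 1, so demand is inelastic at this price.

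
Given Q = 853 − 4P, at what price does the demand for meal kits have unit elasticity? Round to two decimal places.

106.63

For linear demand Q = a − bP, ε = −bP/(a − bP). |ε| = 1 when bP = a − bP, i.e. P = a/(2b).
P = 853/(2·4) = 853/8 = 106.6250.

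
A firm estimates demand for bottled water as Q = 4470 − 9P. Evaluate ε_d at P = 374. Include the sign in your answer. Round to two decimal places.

-3.05

At P = 374, Q = 1104.
dQ/dP = −9.
ε = (dQ/dP)(P/Q) = (-9)(374/1104).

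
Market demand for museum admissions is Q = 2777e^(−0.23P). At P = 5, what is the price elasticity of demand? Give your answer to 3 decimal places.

At P = 5, Q = 879.300.
dQ/dP = −0.23·2777e^(−0.23P) = −0.23Q = -202.239.
ε = (dQ/dP)(P/Q) = (-202.239)(5/879.300).
|ε| > 1, so demand is elastic at this price.

-1.150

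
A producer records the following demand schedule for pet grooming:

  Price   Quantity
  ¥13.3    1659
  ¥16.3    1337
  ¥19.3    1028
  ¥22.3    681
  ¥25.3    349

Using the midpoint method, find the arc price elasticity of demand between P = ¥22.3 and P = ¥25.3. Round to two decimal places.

At P = 22.3, Q = 681; at P = 25.3, Q = 349.
ΔQ = -332, ΔP = 3.0. Midpoints: P̄ = 23.80, Q̄ = 515.0.
ε = (ΔQ/ΔP)(P̄/Q̄) = (-332/3.0)(23.80/515.0).

-5.11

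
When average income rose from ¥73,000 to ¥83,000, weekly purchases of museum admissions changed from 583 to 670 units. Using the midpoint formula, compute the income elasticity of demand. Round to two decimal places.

1.08

ΔQ = 87, ΔI = 10000. Midpoints: Ī = 78,000, Q̄ = 626.5.
ε_I = (ΔQ/ΔI)(Ī/Q̄) = (87/10000)(78000/626.5).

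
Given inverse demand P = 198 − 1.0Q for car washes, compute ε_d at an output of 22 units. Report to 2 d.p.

At Q = 22, P = 198 − 1.0(22) = 176.00.
dP/dQ = −1.0, so dQ/dP = 1/(−1.0) = -1.000.
ε = (dQ/dP)(P/Q) = (-1.000)(176.00/22).

-8.00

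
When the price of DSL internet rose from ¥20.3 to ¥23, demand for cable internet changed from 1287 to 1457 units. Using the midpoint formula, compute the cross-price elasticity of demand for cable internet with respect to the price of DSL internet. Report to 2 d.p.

ΔQ_x = 1457 − 1287 = 170; ΔP_y = 23 − 20.3 = 2.7.
Midpoints: P̄_y = 21.65, Q̄_x = 1372.0.
ε_xy = (ΔQ_x/ΔP_y)(P̄_y/Q̄_x) = (170/2.7)(21.65/1372.0).

0.99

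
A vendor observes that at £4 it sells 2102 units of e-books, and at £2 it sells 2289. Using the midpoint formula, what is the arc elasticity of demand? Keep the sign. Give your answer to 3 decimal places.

ΔQ = 2289 − 2102 = 187; ΔP = 2 − 4 = -2.
Midpoints: P̄ = 3.00, Q̄ = 2195.5.
ε = (ΔQ/ΔP)(P̄/Q̄) = (187/-2)(3.00/2195.5).

-0.128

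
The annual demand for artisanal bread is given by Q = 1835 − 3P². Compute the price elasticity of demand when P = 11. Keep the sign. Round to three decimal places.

-0.493

At P = 11, Q = 1472.
dQ/dP = −6P = -66.
ε = (dQ/dP)(P/Q) = (-66)(11/1472).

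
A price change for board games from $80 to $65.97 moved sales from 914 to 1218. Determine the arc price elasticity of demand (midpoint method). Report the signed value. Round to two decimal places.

ΔQ = 1218 − 914 = 304; ΔP = 65.97 − 80 = -14.03.
Midpoints: P̄ = 72.98, Q̄ = 1066.0.
ε = (ΔQ/ΔP)(P̄/Q̄) = (304/-14.03)(72.98/1066.0).

-1.48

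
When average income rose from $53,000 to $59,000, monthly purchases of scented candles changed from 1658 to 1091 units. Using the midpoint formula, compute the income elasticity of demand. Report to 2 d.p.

-3.85

ΔQ = -567, ΔI = 6000. Midpoints: Ī = 56,000, Q̄ = 1374.5.
ε_I = (ΔQ/ΔI)(Ī/Q̄) = (-567/6000)(56000/1374.5).
ε_I < 0, so the good is inferior.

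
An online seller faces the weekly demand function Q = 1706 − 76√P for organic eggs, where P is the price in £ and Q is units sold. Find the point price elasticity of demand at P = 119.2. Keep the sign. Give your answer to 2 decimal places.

At P = 119.2, Q = 876.241.
dQ/dP = −76/(2√P) = -3.481.
ε = (dQ/dP)(P/Q) = (-3.481)(119.2/876.241).
|ε| < 1, so demand is inelastic at this price.

-0.47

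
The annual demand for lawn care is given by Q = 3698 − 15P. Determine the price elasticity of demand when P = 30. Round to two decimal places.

-0.14

At P = 30, Q = 3248.
dQ/dP = −15.
ε = (dQ/dP)(P/Q) = (-15)(30/3248).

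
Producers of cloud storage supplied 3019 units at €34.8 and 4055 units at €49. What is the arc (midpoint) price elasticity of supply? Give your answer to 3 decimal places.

0.864

ΔQ = 4055 − 3019 = 1036; ΔP = 49 − 34.8 = 14.2.
Midpoints: P̄ = 41.90, Q̄ = 3537.0.
ε_s = (ΔQ/ΔP)(P̄/Q̄) = (1036/14.2)(41.90/3537.0).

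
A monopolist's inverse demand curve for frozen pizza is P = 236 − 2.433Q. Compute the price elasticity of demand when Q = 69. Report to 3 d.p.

-0.406

At Q = 69, P = 236 − 2.433(69) = 68.12.
dP/dQ = −2.433, so dQ/dP = 1/(−2.433) = -0.411.
ε = (dQ/dP)(P/Q) = (-0.411)(68.12/69).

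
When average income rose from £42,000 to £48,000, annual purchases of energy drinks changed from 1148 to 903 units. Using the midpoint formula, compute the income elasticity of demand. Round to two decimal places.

ΔQ = -245, ΔI = 6000. Midpoints: Ī = 45,000, Q̄ = 1025.5.
ε_I = (ΔQ/ΔI)(Ī/Q̄) = (-245/6000)(45000/1025.5).
ε_I < 0, so the good is inferior.

-1.79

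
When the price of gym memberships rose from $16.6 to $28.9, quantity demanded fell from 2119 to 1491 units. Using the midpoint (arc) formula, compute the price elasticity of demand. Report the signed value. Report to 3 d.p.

-0.644

ΔQ = 1491 − 2119 = -628; ΔP = 28.9 − 16.6 = 12.3.
Midpoints: P̄ = 22.75, Q̄ = 1805.0.
ε = (ΔQ/ΔP)(P̄/Q̄) = (-628/12.3)(22.75/1805.0).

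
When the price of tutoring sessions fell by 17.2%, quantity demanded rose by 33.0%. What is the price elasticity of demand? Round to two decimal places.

ε = %ΔQ / %ΔP = (33.0)/(-17.2) = -1.919.

-1.92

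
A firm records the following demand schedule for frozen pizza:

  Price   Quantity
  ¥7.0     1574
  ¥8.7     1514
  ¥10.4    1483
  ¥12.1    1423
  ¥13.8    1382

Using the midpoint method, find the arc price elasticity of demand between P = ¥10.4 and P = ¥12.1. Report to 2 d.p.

At P = 10.4, Q = 1483; at P = 12.1, Q = 1423.
ΔQ = -60, ΔP = 1.7. Midpoints: P̄ = 11.25, Q̄ = 1453.0.
ε = (ΔQ/ΔP)(P̄/Q̄) = (-60/1.7)(11.25/1453.0).

-0.27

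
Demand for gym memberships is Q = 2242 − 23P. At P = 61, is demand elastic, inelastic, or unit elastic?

Q = 839, dQ/dP = -23.
ε = (dQ/dP)(P/Q) ≈ -1.672.
|ε| = 1.67 > 1.

elastic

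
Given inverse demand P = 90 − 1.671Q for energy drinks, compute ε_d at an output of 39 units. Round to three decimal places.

-0.381

At Q = 39, P = 90 − 1.671(39) = 24.83.
dP/dQ = −1.671, so dQ/dP = 1/(−1.671) = -0.598.
ε = (dQ/dP)(P/Q) = (-0.598)(24.83/39).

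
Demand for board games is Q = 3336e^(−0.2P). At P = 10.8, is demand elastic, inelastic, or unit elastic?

elastic

Q = 384.725, dQ/dP = -76.945.
ε = (dQ/dP)(P/Q) ≈ -2.160.
|ε| = 2.16 > 1.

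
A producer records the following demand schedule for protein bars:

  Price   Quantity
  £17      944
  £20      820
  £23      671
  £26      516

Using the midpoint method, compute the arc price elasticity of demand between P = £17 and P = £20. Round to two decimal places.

At P = 17, Q = 944; at P = 20, Q = 820.
ΔQ = -124, ΔP = 3. Midpoints: P̄ = 18.50, Q̄ = 882.0.
ε = (ΔQ/ΔP)(P̄/Q̄) = (-124/3)(18.50/882.0).

-0.87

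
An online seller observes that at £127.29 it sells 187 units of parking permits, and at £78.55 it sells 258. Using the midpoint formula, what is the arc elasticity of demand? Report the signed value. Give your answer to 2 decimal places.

ΔQ = 258 − 187 = 71; ΔP = 78.55 − 127.29 = -48.74.
Midpoints: P̄ = 102.92, Q̄ = 222.5.
ε = (ΔQ/ΔP)(P̄/Q̄) = (71/-48.74)(102.92/222.5).

-0.67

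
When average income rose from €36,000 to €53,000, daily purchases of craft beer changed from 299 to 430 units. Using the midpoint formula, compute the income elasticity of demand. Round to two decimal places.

ΔQ = 131, ΔI = 17000. Midpoints: Ī = 44,500, Q̄ = 364.5.
ε_I = (ΔQ/ΔI)(Ī/Q̄) = (131/17000)(44500/364.5).
ε_I > 0, so the good is normal.

0.94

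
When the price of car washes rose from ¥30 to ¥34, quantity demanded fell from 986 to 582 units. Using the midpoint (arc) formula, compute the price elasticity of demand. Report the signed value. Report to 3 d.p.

-4.122

ΔQ = 582 − 986 = -404; ΔP = 34 − 30 = 4.
Midpoints: P̄ = 32.00, Q̄ = 784.0.
ε = (ΔQ/ΔP)(P̄/Q̄) = (-404/4)(32.00/784.0).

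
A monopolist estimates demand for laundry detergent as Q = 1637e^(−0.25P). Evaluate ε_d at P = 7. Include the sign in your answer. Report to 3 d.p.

-1.750

At P = 7, Q = 284.468.
dQ/dP = −0.25·1637e^(−0.25P) = −0.25Q = -71.117.
ε = (dQ/dP)(P/Q) = (-71.117)(7/284.468).
|ε| > 1, so demand is elastic at this price.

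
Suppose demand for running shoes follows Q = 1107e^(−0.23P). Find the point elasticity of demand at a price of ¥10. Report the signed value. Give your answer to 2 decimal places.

At P = 10, Q = 110.987.
dQ/dP = −0.23·1107e^(−0.23P) = −0.23Q = -25.527.
ε = (dQ/dP)(P/Q) = (-25.527)(10/110.987).
|ε| > 1, so demand is elastic at this price.

-2.30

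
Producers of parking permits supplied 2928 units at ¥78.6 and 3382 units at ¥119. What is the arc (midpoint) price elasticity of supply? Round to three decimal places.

0.352

ΔQ = 3382 − 2928 = 454; ΔP = 119 − 78.6 = 40.4.
Midpoints: P̄ = 98.80, Q̄ = 3155.0.
ε_s = (ΔQ/ΔP)(P̄/Q̄) = (454/40.4)(98.80/3155.0).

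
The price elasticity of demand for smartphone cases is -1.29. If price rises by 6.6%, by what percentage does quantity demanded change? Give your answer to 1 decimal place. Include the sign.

%ΔQ ≈ ε × %ΔP = (-1.29)(6.6%) = -8.51%.

-8.5%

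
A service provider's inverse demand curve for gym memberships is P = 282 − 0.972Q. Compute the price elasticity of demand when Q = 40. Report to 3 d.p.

-6.253

At Q = 40, P = 282 − 0.972(40) = 243.12.
dP/dQ = −0.972, so dQ/dP = 1/(−0.972) = -1.029.
ε = (dQ/dP)(P/Q) = (-1.029)(243.12/40).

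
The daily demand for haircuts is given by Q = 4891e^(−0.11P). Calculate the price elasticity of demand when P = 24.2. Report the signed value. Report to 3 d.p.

At P = 24.2, Q = 341.433.
dQ/dP = −0.11·4891e^(−0.11P) = −0.11Q = -37.558.
ε = (dQ/dP)(P/Q) = (-37.558)(24.2/341.433).

-2.662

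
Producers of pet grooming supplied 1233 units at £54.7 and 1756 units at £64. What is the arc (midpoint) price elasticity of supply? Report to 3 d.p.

2.233

ΔQ = 1756 − 1233 = 523; ΔP = 64 − 54.7 = 9.3.
Midpoints: P̄ = 59.35, Q̄ = 1494.5.
ε_s = (ΔQ/ΔP)(P̄/Q̄) = (523/9.3)(59.35/1494.5).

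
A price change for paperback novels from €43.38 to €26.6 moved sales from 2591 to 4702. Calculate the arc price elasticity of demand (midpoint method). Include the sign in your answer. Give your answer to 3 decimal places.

ΔQ = 4702 − 2591 = 2111; ΔP = 26.6 − 43.38 = -16.78.
Midpoints: P̄ = 34.99, Q̄ = 3646.5.
ε = (ΔQ/ΔP)(P̄/Q̄) = (2111/-16.78)(34.99/3646.5).

-1.207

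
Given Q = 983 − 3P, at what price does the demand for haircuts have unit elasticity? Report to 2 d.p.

163.83

For linear demand Q = a − bP, ε = −bP/(a − bP). |ε| = 1 when bP = a − bP, i.e. P = a/(2b).
P = 983/(2·3) = 983/6 = 163.8333.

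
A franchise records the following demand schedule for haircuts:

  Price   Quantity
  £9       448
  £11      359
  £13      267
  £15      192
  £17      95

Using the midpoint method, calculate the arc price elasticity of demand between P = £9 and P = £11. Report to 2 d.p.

At P = 9, Q = 448; at P = 11, Q = 359.
ΔQ = -89, ΔP = 2. Midpoints: P̄ = 10.00, Q̄ = 403.5.
ε = (ΔQ/ΔP)(P̄/Q̄) = (-89/2)(10.00/403.5).

-1.10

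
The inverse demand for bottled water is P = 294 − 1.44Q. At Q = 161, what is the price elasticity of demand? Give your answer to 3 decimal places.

-0.268

At Q = 161, P = 294 − 1.44(161) = 62.16.
dP/dQ = −1.44, so dQ/dP = 1/(−1.44) = -0.694.
ε = (dQ/dP)(P/Q) = (-0.694)(62.16/161).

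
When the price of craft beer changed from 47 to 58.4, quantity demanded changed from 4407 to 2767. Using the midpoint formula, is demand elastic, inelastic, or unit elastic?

Arc ε ≈ -2.114.
|ε| = 2.11 > 1.

elastic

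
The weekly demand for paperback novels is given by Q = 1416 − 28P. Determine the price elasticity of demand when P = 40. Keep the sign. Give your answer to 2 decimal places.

-3.78

At P = 40, Q = 296.
dQ/dP = −28.
ε = (dQ/dP)(P/Q) = (-28)(40/296).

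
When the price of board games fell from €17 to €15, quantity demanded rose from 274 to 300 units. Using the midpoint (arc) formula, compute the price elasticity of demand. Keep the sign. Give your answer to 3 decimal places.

ΔQ = 300 − 274 = 26; ΔP = 15 − 17 = -2.
Midpoints: P̄ = 16.00, Q̄ = 287.0.
ε = (ΔQ/ΔP)(P̄/Q̄) = (26/-2)(16.00/287.0).

-0.725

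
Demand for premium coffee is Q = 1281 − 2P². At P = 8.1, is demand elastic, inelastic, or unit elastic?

Q = 1149.780, dQ/dP = -32.400.
ε = (dQ/dP)(P/Q) ≈ -0.228.
|ε| = 0.23 < 1.

inelastic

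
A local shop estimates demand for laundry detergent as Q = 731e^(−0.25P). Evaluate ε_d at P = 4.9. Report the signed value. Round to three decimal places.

-1.225

At P = 4.9, Q = 214.737.
dQ/dP = −0.25·731e^(−0.25P) = −0.25Q = -53.684.
ε = (dQ/dP)(P/Q) = (-53.684)(4.9/214.737).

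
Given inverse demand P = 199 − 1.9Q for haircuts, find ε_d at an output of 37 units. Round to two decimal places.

At Q = 37, P = 199 − 1.9(37) = 128.70.
dP/dQ = −1.9, so dQ/dP = 1/(−1.9) = -0.526.
ε = (dQ/dP)(P/Q) = (-0.526)(128.70/37).

-1.83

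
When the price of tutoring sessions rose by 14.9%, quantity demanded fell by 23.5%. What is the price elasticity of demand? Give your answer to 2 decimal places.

-1.58

ε = %ΔQ / %ΔP = (-23.5)/(14.9) = -1.577.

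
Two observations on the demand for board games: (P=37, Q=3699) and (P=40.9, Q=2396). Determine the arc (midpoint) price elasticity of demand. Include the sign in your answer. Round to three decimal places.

-4.270

ΔQ = 2396 − 3699 = -1303; ΔP = 40.9 − 37 = 3.9.
Midpoints: P̄ = 38.95, Q̄ = 3047.5.
ε = (ΔQ/ΔP)(P̄/Q̄) = (-1303/3.9)(38.95/3047.5).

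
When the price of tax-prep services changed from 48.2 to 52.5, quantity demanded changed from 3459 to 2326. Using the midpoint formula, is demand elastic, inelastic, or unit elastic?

elastic

Arc ε ≈ -4.587.
|ε| = 4.59 > 1.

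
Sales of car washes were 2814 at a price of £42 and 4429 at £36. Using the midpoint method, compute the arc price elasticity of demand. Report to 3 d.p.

-2.899

ΔQ = 4429 − 2814 = 1615; ΔP = 36 − 42 = -6.
Midpoints: P̄ = 39.00, Q̄ = 3621.5.
ε = (ΔQ/ΔP)(P̄/Q̄) = (1615/-6)(39.00/3621.5).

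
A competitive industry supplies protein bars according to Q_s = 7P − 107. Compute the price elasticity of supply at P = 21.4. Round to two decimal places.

At P = 21.4, Q_s = 42.80.
dQ_s/dP = 7.
ε_s = (dQ_s/dP)(P/Q_s) = (7)(21.4/42.80).

3.50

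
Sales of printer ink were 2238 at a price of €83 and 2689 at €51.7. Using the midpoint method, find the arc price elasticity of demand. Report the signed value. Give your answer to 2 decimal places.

-0.39

ΔQ = 2689 − 2238 = 451; ΔP = 51.7 − 83 = -31.3.
Midpoints: P̄ = 67.35, Q̄ = 2463.5.
ε = (ΔQ/ΔP)(P̄/Q̄) = (451/-31.3)(67.35/2463.5).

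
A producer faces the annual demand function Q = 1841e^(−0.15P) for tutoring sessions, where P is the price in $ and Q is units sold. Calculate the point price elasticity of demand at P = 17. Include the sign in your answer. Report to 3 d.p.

At P = 17, Q = 143.748.
dQ/dP = −0.15·1841e^(−0.15P) = −0.15Q = -21.562.
ε = (dQ/dP)(P/Q) = (-21.562)(17/143.748).

-2.550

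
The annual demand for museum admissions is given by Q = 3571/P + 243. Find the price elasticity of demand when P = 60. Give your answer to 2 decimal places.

-0.20

At P = 60, Q = 302.517.
dQ/dP = −3571/P² = -0.992.
ε = (dQ/dP)(P/Q) = (-0.992)(60/302.517).
|ε| < 1, so demand is inelastic at this price.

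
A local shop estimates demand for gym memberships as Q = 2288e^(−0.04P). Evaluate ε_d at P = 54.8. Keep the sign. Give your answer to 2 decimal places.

-2.19

At P = 54.8, Q = 255.554.
dQ/dP = −0.04·2288e^(−0.04P) = −0.04Q = -10.222.
ε = (dQ/dP)(P/Q) = (-10.222)(54.8/255.554).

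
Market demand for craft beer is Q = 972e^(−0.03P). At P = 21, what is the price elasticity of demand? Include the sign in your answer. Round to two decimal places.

-0.63

At P = 21, Q = 517.679.
dQ/dP = −0.03·972e^(−0.03P) = −0.03Q = -15.530.
ε = (dQ/dP)(P/Q) = (-15.530)(21/517.679).
|ε| < 1, so demand is inelastic at this price.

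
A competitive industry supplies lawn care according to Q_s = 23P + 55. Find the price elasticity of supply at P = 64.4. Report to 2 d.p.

0.96

At P = 64.4, Q_s = 1536.20.
dQ_s/dP = 23.
ε_s = (dQ_s/dP)(P/Q_s) = (23)(64.4/1536.20).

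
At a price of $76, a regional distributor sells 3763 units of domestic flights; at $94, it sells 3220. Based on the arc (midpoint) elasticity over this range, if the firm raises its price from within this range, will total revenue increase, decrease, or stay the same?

Arc ε = (-543/18)(85.00/3491.5) ≈ -0.734.
|ε| = 0.73 < 1, so demand is inelastic. A price rise therefore raises total revenue.

increase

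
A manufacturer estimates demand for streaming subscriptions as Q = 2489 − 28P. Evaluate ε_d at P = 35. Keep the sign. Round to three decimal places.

-0.649

At P = 35, Q = 1509.
dQ/dP = −28.
ε = (dQ/dP)(P/Q) = (-28)(35/1509).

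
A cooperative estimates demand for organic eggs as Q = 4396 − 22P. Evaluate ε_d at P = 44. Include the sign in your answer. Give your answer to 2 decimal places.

At P = 44, Q = 3428.
dQ/dP = −22.
ε = (dQ/dP)(P/Q) = (-22)(44/3428).
|ε| < 1, so demand is inelastic at this price.

-0.28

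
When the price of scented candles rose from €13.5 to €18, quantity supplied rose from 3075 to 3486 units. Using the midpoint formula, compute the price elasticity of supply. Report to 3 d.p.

0.439

ΔQ = 3486 − 3075 = 411; ΔP = 18 − 13.5 = 4.5.
Midpoints: P̄ = 15.75, Q̄ = 3280.5.
ε_s = (ΔQ/ΔP)(P̄/Q̄) = (411/4.5)(15.75/3280.5).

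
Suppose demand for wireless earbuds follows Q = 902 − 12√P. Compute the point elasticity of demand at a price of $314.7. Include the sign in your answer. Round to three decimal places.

-0.154

At P = 314.7, Q = 689.123.
dQ/dP = −12/(2√P) = -0.338.
ε = (dQ/dP)(P/Q) = (-0.338)(314.7/689.123).
|ε| < 1, so demand is inelastic at this price.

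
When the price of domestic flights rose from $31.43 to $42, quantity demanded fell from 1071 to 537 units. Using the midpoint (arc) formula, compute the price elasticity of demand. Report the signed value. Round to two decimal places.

-2.31

ΔQ = 537 − 1071 = -534; ΔP = 42 − 31.43 = 10.57.
Midpoints: P̄ = 36.72, Q̄ = 804.0.
ε = (ΔQ/ΔP)(P̄/Q̄) = (-534/10.57)(36.72/804.0).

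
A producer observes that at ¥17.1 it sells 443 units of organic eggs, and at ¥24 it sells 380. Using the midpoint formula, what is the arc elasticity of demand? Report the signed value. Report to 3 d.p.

ΔQ = 380 − 443 = -63; ΔP = 24 − 17.1 = 6.9.
Midpoints: P̄ = 20.55, Q̄ = 411.5.
ε = (ΔQ/ΔP)(P̄/Q̄) = (-63/6.9)(20.55/411.5).

-0.456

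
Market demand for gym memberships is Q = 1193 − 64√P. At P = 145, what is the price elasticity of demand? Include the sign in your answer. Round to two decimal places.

At P = 145, Q = 422.338.
dQ/dP = −64/(2√P) = -2.657.
ε = (dQ/dP)(P/Q) = (-2.657)(145/422.338).

-0.91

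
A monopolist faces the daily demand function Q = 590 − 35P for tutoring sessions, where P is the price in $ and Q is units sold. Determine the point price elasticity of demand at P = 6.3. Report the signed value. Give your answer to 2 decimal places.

At P = 6.3, Q = 369.500.
dQ/dP = −35.
ε = (dQ/dP)(P/Q) = (-35)(6.3/369.500).
|ε| < 1, so demand is inelastic at this price.

-0.60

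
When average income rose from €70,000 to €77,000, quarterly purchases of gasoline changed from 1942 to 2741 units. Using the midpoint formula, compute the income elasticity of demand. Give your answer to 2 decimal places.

3.58

ΔQ = 799, ΔI = 7000. Midpoints: Ī = 73,500, Q̄ = 2341.5.
ε_I = (ΔQ/ΔI)(Ī/Q̄) = (799/7000)(73500/2341.5).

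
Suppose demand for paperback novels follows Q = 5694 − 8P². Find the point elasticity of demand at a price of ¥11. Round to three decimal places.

At P = 11, Q = 4726.
dQ/dP = −16P = -176.
ε = (dQ/dP)(P/Q) = (-176)(11/4726).

-0.410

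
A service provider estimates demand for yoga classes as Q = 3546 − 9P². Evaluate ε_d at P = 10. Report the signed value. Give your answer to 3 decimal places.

-0.680

At P = 10, Q = 2646.
dQ/dP = −18P = -180.
ε = (dQ/dP)(P/Q) = (-180)(10/2646).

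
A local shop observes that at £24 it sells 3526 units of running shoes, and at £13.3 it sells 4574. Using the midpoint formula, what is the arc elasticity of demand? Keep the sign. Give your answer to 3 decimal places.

ΔQ = 4574 − 3526 = 1048; ΔP = 13.3 − 24 = -10.7.
Midpoints: P̄ = 18.65, Q̄ = 4050.0.
ε = (ΔQ/ΔP)(P̄/Q̄) = (1048/-10.7)(18.65/4050.0).

-0.451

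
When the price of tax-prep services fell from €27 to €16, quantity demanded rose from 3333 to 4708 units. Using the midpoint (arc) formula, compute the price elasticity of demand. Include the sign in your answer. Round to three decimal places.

-0.668

ΔQ = 4708 − 3333 = 1375; ΔP = 16 − 27 = -11.
Midpoints: P̄ = 21.50, Q̄ = 4020.5.
ε = (ΔQ/ΔP)(P̄/Q̄) = (1375/-11)(21.50/4020.5).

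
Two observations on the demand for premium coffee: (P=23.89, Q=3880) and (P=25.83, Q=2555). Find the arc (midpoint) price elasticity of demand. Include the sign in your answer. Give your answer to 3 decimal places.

-5.277

ΔQ = 2555 − 3880 = -1325; ΔP = 25.83 − 23.89 = 1.94.
Midpoints: P̄ = 24.86, Q̄ = 3217.5.
ε = (ΔQ/ΔP)(P̄/Q̄) = (-1325/1.94)(24.86/3217.5).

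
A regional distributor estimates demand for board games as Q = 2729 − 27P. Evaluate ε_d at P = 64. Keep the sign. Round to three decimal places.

At P = 64, Q = 1001.
dQ/dP = −27.
ε = (dQ/dP)(P/Q) = (-27)(64/1001).

-1.726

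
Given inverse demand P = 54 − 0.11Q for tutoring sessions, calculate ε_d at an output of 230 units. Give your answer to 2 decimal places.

At Q = 230, P = 54 − 0.11(230) = 28.70.
dP/dQ = −0.11, so dQ/dP = 1/(−0.11) = -9.091.
ε = (dQ/dP)(P/Q) = (-9.091)(28.70/230).

-1.13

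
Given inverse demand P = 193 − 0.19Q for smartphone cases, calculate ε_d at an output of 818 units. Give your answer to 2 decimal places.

-0.24

At Q = 818, P = 193 − 0.19(818) = 37.58.
dP/dQ = −0.19, so dQ/dP = 1/(−0.19) = -5.263.
ε = (dQ/dP)(P/Q) = (-5.263)(37.58/818).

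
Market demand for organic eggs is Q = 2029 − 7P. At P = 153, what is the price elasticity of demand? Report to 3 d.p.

At P = 153, Q = 958.
dQ/dP = −7.
ε = (dQ/dP)(P/Q) = (-7)(153/958).

-1.118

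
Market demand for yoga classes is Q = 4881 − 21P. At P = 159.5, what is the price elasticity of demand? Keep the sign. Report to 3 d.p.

At P = 159.5, Q = 1531.500.
dQ/dP = −21.
ε = (dQ/dP)(P/Q) = (-21)(159.5/1531.500).
|ε| > 1, so demand is elastic at this price.

-2.187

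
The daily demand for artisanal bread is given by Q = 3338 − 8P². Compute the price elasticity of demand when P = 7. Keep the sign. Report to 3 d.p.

At P = 7, Q = 2946.
dQ/dP = −16P = -112.
ε = (dQ/dP)(P/Q) = (-112)(7/2946).

-0.266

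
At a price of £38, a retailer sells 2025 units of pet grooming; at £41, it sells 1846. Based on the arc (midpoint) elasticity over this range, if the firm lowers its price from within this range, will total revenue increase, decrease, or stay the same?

Arc ε = (-179/3)(39.50/1935.5) ≈ -1.218.
|ε| = 1.22 > 1, so demand is elastic. A price cut therefore raises total revenue.

increase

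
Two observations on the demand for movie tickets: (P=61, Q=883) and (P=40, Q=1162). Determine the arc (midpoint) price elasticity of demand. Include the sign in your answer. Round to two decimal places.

ΔQ = 1162 − 883 = 279; ΔP = 40 − 61 = -21.
Midpoints: P̄ = 50.50, Q̄ = 1022.5.
ε = (ΔQ/ΔP)(P̄/Q̄) = (279/-21)(50.50/1022.5).

-0.66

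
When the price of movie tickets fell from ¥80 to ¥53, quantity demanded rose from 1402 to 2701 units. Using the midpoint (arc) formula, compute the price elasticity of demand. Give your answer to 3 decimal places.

-1.560

ΔQ = 2701 − 1402 = 1299; ΔP = 53 − 80 = -27.
Midpoints: P̄ = 66.50, Q̄ = 2051.5.
ε = (ΔQ/ΔP)(P̄/Q̄) = (1299/-27)(66.50/2051.5).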